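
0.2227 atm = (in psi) 3.273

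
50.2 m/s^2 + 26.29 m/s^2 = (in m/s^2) 76.49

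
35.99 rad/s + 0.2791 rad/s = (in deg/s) 2078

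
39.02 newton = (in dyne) 3.902e+06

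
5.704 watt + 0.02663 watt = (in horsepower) 0.007685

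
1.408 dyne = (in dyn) 1.408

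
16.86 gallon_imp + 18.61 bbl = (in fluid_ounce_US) 1.026e+05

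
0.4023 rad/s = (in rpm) 3.842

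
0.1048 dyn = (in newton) 1.048e-06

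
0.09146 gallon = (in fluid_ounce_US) 11.71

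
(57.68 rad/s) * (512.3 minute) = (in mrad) 1.773e+09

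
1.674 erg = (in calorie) 4.001e-08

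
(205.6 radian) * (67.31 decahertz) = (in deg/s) 7.929e+06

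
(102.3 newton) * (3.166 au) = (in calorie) 1.158e+13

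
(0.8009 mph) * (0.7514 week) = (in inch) 6.406e+06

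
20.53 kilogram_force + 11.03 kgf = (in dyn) 3.095e+07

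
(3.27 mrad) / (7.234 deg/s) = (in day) 2.998e-07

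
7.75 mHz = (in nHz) 7.75e+06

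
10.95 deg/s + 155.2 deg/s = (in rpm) 27.69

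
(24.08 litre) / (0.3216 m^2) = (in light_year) 7.914e-18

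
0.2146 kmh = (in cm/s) 5.961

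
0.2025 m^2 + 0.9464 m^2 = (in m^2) 1.149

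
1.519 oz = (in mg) 4.306e+04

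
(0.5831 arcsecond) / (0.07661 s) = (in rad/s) 3.69e-05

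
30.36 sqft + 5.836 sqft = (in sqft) 36.2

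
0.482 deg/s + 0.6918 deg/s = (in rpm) 0.1956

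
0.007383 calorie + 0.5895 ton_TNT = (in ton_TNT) 0.5895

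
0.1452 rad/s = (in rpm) 1.387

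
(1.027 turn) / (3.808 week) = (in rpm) 2.676e-05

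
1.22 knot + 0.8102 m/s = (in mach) 0.004223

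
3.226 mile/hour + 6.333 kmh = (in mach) 0.009402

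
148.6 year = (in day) 5.424e+04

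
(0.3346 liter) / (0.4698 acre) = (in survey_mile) 1.094e-10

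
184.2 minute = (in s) 1.105e+04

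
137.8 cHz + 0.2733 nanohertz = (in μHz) 1.378e+06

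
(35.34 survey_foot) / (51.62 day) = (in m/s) 2.415e-06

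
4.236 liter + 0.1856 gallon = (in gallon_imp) 1.086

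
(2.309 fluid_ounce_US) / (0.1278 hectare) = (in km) 5.343e-11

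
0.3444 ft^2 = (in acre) 7.906e-06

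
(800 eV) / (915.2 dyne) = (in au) 9.362e-26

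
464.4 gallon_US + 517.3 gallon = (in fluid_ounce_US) 1.257e+05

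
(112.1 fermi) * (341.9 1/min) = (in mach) 1.876e-15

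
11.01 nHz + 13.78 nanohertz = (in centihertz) 2.479e-06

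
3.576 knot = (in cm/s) 184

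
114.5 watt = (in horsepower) 0.1535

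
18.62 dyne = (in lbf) 4.186e-05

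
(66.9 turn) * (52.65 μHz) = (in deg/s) 1.268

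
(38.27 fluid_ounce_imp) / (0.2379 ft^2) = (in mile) 3.057e-05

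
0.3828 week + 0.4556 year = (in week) 24.14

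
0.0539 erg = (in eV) 3.364e+10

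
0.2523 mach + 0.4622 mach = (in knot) 472.9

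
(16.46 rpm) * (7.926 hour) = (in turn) 7828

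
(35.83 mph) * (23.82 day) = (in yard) 3.605e+07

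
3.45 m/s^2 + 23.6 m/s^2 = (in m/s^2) 27.05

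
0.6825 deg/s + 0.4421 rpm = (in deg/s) 3.335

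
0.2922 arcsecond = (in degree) 8.117e-05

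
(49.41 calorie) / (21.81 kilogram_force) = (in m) 0.9666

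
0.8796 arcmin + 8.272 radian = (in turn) 1.317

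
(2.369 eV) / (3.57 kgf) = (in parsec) 3.513e-37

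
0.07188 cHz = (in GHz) 7.188e-13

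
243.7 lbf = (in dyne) 1.084e+08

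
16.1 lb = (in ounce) 257.6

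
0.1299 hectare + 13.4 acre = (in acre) 13.72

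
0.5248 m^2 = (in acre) 0.0001297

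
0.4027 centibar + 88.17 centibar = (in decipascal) 8.857e+05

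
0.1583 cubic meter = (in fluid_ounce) 5353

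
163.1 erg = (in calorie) 3.898e-06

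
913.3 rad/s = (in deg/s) 5.233e+04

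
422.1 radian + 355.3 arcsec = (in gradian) 2.687e+04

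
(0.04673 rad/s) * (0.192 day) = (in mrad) 7.752e+05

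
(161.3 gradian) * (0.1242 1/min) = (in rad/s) 0.005245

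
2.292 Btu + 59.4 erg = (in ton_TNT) 5.78e-07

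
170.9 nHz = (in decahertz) 1.709e-08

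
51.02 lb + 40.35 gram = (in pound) 51.11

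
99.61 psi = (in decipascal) 6.868e+06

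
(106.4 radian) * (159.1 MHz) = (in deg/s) 9.699e+11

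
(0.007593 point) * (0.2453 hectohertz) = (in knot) 0.0001277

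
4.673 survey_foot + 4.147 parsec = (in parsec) 4.147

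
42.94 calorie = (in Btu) 0.1703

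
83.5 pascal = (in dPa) 835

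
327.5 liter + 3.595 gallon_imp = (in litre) 343.8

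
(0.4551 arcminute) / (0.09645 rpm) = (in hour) 3.641e-06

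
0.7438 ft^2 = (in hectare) 6.91e-06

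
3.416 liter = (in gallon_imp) 0.7514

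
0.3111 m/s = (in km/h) 1.12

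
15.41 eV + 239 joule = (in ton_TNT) 5.712e-08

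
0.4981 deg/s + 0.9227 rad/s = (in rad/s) 0.9314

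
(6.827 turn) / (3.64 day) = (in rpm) 0.001302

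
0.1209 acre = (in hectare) 0.04893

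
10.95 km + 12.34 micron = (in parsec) 3.549e-13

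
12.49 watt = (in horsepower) 0.01675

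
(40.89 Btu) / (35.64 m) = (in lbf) 272.1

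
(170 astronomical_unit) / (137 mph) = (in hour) 1.153e+08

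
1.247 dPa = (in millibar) 0.001247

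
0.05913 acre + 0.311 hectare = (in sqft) 3.605e+04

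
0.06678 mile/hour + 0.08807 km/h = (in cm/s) 5.432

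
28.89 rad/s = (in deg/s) 1655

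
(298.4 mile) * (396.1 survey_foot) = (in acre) 1.433e+04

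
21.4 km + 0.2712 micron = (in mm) 2.14e+07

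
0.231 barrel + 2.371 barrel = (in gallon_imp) 91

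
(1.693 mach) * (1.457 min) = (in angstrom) 5.039e+14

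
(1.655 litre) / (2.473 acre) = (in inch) 6.511e-06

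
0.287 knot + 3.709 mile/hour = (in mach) 0.005303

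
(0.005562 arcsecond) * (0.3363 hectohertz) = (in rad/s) 9.068e-07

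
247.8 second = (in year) 7.858e-06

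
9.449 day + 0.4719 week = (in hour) 306.1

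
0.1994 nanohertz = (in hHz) 1.994e-12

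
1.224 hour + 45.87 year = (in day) 1.674e+04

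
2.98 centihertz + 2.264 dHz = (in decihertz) 2.562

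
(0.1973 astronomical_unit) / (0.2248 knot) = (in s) 2.552e+11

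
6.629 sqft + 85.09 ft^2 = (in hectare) 0.0008521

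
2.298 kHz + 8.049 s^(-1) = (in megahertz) 0.002306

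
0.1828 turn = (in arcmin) 3948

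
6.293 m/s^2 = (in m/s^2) 6.293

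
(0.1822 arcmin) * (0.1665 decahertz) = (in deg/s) 0.005056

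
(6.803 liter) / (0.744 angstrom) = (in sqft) 9.842e+08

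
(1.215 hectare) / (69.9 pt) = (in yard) 5.388e+05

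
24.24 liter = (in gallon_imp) 5.332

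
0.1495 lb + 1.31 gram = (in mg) 6.912e+04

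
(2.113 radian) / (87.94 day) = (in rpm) 2.656e-06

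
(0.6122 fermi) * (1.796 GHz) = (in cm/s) 0.00011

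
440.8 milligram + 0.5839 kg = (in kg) 0.5843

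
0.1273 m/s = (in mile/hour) 0.2848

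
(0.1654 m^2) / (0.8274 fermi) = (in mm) 1.999e+17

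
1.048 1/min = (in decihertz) 0.1747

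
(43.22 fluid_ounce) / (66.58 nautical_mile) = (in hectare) 1.037e-12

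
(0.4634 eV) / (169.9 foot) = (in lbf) 3.223e-22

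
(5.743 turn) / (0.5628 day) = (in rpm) 0.007086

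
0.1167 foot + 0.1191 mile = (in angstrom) 1.917e+12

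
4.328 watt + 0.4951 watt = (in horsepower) 0.006468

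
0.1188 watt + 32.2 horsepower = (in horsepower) 32.2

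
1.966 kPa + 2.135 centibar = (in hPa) 41.01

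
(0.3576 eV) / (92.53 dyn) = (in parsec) 2.007e-33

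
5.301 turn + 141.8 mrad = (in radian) 33.45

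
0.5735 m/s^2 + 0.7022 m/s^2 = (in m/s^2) 1.276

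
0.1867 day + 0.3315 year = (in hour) 2908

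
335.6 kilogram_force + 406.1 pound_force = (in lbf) 1146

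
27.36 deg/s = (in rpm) 4.56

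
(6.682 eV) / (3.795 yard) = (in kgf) 3.146e-20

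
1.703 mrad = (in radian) 0.001703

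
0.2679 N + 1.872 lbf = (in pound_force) 1.932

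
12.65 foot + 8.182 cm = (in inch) 155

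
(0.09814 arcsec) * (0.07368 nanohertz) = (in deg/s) 2.009e-15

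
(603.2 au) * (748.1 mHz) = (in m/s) 6.751e+13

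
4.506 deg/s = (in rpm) 0.751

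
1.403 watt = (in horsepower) 0.001881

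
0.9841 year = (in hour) 8621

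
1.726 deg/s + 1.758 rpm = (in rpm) 2.046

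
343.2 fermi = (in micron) 3.432e-07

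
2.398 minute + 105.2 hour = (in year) 0.01201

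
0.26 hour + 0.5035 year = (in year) 0.5035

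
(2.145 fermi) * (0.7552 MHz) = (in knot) 3.149e-09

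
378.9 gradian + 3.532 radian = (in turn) 1.509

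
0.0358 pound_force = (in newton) 0.1592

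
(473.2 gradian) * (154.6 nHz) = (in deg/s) 6.584e-05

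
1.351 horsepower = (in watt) 1007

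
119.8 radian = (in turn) 19.07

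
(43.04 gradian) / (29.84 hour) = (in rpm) 6.01e-05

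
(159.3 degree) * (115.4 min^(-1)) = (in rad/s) 5.347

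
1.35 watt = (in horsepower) 0.00181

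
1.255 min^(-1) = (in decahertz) 0.002092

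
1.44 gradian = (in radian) 0.02262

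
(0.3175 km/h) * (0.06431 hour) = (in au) 1.365e-10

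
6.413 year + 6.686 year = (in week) 683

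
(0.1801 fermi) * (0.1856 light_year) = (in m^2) 0.3162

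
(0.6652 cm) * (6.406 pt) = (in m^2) 1.503e-05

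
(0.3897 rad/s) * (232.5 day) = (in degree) 4.485e+08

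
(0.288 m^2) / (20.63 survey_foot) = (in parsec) 1.484e-18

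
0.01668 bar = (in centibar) 1.668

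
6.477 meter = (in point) 1.836e+04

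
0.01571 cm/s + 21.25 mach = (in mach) 21.25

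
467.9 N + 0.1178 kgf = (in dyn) 4.691e+07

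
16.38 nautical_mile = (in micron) 3.034e+10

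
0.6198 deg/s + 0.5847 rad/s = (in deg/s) 34.12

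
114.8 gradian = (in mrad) 1803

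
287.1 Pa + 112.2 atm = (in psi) 1649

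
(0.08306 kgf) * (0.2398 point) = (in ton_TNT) 1.647e-14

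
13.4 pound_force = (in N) 59.61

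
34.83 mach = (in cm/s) 1.186e+06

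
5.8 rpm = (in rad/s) 0.6074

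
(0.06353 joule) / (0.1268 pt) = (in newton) 1420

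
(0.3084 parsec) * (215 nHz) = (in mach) 6.009e+06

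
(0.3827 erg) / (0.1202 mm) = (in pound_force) 7.158e-05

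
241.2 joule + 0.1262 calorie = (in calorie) 57.77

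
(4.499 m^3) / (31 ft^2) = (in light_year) 1.651e-16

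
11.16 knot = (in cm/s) 574.1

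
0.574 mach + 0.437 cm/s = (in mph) 437.2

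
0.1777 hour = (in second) 639.7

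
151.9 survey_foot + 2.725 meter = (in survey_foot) 160.8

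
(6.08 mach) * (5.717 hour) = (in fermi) 4.261e+22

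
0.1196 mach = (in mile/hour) 91.1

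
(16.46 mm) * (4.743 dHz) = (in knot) 0.01518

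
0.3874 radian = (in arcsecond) 7.991e+04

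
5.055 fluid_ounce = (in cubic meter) 0.0001495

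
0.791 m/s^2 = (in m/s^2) 0.791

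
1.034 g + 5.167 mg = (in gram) 1.039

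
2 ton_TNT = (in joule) 8.368e+09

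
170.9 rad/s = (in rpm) 1632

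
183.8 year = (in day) 6.709e+04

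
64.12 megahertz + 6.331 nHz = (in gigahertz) 0.06412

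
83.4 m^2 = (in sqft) 897.7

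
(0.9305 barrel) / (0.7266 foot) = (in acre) 0.0001651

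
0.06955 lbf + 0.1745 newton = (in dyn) 4.839e+04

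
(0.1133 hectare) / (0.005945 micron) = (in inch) 7.503e+12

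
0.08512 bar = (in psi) 1.235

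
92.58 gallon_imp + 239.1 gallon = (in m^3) 1.326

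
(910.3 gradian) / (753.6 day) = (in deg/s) 1.258e-05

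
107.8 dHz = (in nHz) 1.078e+10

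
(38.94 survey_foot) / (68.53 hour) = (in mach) 1.413e-07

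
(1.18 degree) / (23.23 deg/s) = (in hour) 1.411e-05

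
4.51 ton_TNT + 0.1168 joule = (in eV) 1.178e+29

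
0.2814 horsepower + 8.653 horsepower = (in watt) 6662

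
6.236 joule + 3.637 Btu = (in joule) 3843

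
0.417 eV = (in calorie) 1.597e-20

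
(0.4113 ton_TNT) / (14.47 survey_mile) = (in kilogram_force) 7535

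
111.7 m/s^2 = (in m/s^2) 111.7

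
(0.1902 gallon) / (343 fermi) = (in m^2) 2.099e+09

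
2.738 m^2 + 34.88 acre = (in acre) 34.88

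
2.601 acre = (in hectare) 1.053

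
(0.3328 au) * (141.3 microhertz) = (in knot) 1.367e+07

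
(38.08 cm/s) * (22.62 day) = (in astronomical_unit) 4.975e-06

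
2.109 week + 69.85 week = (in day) 503.7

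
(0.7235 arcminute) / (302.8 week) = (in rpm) 1.097e-11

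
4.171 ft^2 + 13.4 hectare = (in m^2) 1.34e+05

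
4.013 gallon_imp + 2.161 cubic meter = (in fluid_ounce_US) 7.369e+04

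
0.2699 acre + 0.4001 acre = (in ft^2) 2.919e+04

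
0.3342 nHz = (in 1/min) 2.005e-08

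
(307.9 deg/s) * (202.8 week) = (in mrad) 6.591e+11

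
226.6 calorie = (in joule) 948.1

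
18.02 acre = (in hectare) 7.292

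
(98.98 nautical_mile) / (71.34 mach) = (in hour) 0.002096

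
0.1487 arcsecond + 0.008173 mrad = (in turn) 1.416e-06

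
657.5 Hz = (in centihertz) 6.575e+04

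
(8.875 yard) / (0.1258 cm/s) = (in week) 0.01067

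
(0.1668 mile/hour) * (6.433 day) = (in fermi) 4.144e+19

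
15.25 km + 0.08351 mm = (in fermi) 1.525e+19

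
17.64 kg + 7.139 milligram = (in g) 1.764e+04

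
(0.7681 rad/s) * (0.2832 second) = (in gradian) 13.85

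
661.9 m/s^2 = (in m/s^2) 661.9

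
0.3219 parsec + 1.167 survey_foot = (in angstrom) 9.933e+25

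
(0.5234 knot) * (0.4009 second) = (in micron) 1.079e+05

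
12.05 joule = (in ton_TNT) 2.88e-09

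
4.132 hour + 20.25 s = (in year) 0.0004723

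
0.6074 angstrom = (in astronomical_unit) 4.06e-22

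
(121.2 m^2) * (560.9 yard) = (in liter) 6.216e+07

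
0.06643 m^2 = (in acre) 1.642e-05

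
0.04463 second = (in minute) 0.0007438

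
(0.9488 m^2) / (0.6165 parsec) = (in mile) 3.099e-20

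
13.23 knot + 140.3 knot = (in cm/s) 7898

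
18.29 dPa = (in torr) 0.01372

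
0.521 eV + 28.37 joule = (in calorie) 6.781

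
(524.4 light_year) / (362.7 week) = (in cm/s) 2.262e+12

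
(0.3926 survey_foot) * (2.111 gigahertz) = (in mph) 5.651e+08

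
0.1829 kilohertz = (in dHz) 1829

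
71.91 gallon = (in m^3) 0.2722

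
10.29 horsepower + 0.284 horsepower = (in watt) 7885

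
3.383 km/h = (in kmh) 3.383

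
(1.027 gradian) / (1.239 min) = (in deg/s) 0.01243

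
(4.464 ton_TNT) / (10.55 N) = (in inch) 6.97e+10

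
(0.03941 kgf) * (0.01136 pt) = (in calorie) 3.702e-07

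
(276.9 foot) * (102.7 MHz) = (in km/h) 3.12e+10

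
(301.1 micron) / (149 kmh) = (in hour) 2.021e-09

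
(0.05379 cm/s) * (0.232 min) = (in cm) 0.7488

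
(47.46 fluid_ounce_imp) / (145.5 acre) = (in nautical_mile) 1.237e-12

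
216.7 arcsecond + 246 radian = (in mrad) 2.46e+05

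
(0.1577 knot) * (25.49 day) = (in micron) 1.787e+11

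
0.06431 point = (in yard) 2.481e-05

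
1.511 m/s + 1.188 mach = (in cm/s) 4.06e+04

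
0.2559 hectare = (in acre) 0.6323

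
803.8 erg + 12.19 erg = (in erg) 816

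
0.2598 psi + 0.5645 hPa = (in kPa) 1.848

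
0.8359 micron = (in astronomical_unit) 5.588e-18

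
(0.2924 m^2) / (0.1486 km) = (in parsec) 6.377e-20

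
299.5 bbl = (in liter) 4.762e+04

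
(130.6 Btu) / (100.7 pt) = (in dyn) 3.879e+11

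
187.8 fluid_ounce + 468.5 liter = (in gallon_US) 125.2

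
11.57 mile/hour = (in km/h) 18.62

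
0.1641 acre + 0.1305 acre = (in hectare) 0.1192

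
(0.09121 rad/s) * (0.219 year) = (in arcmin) 2.166e+09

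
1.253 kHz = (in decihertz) 1.253e+04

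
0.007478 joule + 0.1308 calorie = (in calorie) 0.1326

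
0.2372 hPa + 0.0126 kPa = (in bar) 0.0003632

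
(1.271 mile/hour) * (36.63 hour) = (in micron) 7.493e+10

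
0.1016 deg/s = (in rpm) 0.01693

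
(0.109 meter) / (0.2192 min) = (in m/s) 0.008288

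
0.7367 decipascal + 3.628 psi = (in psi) 3.628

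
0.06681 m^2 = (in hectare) 6.681e-06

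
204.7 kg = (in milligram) 2.047e+08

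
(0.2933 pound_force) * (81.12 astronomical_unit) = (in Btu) 1.501e+10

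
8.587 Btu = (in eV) 5.655e+22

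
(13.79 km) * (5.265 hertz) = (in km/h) 2.614e+05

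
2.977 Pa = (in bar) 2.977e-05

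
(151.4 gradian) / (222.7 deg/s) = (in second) 0.6119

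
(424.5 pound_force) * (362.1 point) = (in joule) 241.2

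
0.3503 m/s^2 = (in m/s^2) 0.3503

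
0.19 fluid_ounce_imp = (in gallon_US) 0.001426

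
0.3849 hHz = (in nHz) 3.849e+10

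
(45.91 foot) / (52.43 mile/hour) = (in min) 0.00995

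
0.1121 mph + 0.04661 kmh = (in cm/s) 6.306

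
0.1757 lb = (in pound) 0.1757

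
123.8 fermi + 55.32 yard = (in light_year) 5.347e-15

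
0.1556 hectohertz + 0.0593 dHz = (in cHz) 1557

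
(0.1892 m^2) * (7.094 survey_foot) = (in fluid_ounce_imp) 1.44e+04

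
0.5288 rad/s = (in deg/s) 30.3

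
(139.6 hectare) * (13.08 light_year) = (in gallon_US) 4.564e+25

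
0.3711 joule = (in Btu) 0.0003517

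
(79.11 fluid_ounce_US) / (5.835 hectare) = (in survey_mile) 2.491e-11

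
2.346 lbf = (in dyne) 1.044e+06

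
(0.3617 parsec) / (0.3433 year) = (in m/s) 1.031e+09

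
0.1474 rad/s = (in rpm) 1.408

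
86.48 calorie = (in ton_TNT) 8.648e-08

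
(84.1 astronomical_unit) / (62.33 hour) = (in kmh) 2.018e+08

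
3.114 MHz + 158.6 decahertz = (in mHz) 3.116e+09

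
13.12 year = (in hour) 1.149e+05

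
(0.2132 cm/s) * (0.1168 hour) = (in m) 0.8965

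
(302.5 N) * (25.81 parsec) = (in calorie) 5.758e+19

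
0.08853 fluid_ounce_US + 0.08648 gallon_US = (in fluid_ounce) 11.16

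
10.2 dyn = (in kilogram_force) 1.04e-05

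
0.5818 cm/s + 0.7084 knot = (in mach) 0.001087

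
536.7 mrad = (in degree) 30.75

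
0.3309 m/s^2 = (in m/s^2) 0.3309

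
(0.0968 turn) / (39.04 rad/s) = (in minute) 0.0002597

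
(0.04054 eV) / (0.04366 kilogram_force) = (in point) 4.3e-17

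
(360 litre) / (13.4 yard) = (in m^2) 0.02938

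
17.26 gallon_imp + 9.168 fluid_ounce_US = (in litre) 78.74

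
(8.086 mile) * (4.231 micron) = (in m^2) 0.05506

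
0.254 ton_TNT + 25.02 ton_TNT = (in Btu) 1.002e+08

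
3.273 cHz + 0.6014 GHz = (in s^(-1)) 6.014e+08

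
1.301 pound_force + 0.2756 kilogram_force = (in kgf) 0.8657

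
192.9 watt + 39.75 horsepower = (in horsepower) 40.01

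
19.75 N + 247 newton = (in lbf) 59.97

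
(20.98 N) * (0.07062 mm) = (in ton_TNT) 3.541e-13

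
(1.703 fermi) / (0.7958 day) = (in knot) 4.815e-20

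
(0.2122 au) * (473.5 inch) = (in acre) 9.434e+07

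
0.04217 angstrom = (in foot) 1.384e-11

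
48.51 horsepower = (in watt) 3.617e+04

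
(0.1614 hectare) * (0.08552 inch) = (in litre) 3506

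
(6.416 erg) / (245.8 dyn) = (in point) 0.7399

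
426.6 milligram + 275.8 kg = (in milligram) 2.758e+08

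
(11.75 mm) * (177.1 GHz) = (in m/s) 2.081e+09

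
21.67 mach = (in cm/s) 7.379e+05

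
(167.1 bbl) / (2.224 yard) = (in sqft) 140.6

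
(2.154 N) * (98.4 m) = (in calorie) 50.66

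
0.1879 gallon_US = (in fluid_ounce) 24.05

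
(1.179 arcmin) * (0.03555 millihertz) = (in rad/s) 1.219e-08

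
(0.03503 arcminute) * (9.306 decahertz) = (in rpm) 0.009055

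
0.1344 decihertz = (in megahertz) 1.344e-08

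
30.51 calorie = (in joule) 127.7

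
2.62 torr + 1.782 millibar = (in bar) 0.005275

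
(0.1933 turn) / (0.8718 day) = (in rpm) 0.000154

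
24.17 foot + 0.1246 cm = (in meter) 7.368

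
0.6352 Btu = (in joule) 670.2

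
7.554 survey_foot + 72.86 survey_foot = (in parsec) 7.943e-16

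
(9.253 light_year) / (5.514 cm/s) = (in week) 2.625e+12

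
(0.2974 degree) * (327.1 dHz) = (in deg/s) 9.728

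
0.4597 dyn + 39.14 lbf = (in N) 174.1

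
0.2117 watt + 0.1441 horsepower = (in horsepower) 0.1444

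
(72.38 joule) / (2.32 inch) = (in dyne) 1.228e+08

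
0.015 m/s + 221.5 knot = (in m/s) 114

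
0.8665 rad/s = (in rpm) 8.274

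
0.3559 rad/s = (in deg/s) 20.39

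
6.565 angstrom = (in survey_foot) 2.154e-09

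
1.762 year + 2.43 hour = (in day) 643.2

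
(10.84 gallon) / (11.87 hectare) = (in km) 3.457e-10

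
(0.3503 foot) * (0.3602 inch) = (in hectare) 9.769e-08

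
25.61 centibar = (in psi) 3.714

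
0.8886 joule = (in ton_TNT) 2.124e-10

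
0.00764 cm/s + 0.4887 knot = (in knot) 0.4888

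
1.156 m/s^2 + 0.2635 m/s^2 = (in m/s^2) 1.419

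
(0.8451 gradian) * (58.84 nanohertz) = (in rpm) 7.459e-09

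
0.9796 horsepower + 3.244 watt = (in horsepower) 0.984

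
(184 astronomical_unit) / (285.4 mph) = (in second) 2.157e+11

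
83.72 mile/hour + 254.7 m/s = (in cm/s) 2.921e+04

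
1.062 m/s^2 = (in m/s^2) 1.062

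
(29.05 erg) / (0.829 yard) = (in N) 3.832e-06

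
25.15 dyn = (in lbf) 5.654e-05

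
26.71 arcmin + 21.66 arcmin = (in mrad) 14.07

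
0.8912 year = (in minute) 4.684e+05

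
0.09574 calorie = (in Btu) 0.0003797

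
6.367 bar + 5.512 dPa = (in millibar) 6367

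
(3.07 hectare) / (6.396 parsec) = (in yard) 1.701e-13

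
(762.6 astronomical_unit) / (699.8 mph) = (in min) 6.078e+09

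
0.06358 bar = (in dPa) 6.358e+04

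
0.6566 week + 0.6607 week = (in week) 1.317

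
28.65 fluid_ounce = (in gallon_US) 0.2238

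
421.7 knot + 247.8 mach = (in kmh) 3.045e+05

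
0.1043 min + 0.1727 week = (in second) 1.045e+05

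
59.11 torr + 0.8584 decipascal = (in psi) 1.143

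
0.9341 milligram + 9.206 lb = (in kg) 4.176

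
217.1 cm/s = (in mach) 0.006376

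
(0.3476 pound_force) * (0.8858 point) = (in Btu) 4.58e-07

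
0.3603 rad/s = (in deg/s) 20.64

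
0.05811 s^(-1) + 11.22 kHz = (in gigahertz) 1.122e-05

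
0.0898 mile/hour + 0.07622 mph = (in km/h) 0.2672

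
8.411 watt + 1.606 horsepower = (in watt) 1206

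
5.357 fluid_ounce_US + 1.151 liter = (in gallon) 0.3459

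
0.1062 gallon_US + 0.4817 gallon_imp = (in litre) 2.592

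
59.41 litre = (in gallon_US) 15.69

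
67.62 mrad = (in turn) 0.01076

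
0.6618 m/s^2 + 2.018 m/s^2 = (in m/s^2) 2.68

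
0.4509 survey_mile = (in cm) 7.257e+04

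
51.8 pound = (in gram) 2.35e+04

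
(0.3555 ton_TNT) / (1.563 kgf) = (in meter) 9.704e+07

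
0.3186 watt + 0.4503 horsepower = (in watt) 336.1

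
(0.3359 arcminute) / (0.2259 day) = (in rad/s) 5.006e-09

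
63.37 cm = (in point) 1796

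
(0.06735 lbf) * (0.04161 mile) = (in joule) 20.06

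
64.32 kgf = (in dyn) 6.308e+07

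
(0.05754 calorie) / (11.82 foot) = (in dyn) 6682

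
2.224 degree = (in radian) 0.03882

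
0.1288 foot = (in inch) 1.546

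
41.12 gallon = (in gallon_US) 41.12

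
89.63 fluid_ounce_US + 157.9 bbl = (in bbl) 157.9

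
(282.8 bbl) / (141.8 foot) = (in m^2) 1.04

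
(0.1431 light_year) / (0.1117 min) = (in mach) 5.933e+11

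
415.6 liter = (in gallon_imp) 91.42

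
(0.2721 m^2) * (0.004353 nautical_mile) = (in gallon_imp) 482.5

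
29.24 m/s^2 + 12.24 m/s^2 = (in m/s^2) 41.48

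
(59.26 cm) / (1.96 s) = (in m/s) 0.3023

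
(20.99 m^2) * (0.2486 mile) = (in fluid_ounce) 2.84e+08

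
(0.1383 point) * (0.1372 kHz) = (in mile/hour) 0.01497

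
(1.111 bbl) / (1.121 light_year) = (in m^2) 1.666e-17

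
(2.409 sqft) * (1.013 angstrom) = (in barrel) 1.426e-10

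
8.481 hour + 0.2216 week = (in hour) 45.71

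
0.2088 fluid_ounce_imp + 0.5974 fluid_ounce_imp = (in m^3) 2.291e-05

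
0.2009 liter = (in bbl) 0.001264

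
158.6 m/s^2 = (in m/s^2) 158.6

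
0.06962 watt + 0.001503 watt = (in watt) 0.07112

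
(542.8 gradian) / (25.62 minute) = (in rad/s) 0.005547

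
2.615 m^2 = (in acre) 0.0006462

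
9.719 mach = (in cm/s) 3.309e+05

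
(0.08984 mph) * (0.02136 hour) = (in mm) 3088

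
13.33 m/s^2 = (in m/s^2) 13.33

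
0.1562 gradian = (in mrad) 2.454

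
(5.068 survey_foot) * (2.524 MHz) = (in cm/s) 3.899e+08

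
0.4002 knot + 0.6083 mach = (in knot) 403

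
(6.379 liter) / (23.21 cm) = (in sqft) 0.2958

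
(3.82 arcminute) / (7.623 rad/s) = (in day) 1.687e-09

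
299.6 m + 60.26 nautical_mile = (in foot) 3.671e+05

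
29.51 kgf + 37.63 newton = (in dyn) 3.27e+07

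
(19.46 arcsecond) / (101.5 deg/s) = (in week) 8.806e-11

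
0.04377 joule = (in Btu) 4.149e-05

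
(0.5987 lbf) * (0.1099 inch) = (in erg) 7.434e+04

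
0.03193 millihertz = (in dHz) 0.0003193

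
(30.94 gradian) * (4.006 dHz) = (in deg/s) 11.16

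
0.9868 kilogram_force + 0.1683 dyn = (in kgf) 0.9868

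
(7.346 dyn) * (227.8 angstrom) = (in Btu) 1.586e-15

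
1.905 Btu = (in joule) 2010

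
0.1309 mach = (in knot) 86.64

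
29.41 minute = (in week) 0.002918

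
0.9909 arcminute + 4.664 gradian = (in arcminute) 252.8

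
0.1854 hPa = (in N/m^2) 18.54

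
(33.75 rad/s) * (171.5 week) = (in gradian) 2.229e+11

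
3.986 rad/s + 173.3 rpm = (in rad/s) 22.13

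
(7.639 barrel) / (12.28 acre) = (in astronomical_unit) 1.634e-16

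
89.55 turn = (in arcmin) 1.934e+06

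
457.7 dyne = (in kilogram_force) 0.0004667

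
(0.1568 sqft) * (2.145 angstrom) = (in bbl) 1.965e-11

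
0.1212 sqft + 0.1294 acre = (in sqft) 5637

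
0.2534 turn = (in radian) 1.592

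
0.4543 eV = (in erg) 7.279e-13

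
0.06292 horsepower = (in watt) 46.92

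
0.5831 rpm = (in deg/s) 3.499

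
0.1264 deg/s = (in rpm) 0.02107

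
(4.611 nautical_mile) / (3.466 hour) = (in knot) 1.33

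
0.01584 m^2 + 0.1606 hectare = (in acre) 0.3969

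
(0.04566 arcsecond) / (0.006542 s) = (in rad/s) 3.384e-05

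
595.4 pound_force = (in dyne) 2.648e+08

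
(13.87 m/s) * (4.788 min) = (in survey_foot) 1.307e+04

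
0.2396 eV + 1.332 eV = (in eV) 1.572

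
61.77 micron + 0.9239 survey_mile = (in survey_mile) 0.9239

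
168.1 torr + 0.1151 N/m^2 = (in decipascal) 2.241e+05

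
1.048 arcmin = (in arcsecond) 62.88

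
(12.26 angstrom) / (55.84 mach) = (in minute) 1.075e-15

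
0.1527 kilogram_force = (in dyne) 1.497e+05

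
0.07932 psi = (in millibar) 5.469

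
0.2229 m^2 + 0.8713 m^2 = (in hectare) 0.0001094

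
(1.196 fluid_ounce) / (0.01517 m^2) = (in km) 2.332e-06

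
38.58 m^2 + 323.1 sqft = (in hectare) 0.00686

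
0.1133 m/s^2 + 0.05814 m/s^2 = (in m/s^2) 0.1714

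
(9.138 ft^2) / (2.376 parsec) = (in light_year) 1.224e-33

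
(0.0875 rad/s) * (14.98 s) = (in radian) 1.311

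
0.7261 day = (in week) 0.1037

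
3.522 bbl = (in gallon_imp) 123.2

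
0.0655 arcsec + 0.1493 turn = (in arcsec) 1.935e+05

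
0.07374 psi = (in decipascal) 5084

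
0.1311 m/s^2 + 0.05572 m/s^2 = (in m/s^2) 0.1868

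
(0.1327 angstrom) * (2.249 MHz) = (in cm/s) 0.002984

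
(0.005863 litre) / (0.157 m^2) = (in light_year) 3.947e-21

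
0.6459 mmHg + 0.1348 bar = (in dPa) 1.357e+05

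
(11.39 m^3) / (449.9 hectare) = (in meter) 2.532e-06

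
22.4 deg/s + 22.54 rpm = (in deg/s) 157.6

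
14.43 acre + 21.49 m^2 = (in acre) 14.44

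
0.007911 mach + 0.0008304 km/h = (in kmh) 9.698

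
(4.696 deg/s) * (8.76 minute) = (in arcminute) 1.481e+05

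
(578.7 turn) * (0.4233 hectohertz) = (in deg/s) 8.819e+06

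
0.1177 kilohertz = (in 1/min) 7062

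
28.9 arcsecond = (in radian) 0.0001401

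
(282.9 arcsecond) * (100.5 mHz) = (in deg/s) 0.007898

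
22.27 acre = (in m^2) 9.012e+04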